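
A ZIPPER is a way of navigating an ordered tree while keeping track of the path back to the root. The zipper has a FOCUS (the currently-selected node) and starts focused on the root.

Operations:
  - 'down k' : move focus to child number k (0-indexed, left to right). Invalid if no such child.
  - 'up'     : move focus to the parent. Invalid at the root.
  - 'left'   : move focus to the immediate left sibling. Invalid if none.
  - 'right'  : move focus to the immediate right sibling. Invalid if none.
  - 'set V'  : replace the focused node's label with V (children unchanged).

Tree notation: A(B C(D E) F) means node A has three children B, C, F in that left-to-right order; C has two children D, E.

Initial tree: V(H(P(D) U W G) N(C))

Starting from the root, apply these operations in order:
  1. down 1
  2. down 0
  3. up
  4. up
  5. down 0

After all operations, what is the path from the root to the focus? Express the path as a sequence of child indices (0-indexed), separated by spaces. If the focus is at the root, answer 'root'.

Answer: 0

Derivation:
Step 1 (down 1): focus=N path=1 depth=1 children=['C'] left=['H'] right=[] parent=V
Step 2 (down 0): focus=C path=1/0 depth=2 children=[] left=[] right=[] parent=N
Step 3 (up): focus=N path=1 depth=1 children=['C'] left=['H'] right=[] parent=V
Step 4 (up): focus=V path=root depth=0 children=['H', 'N'] (at root)
Step 5 (down 0): focus=H path=0 depth=1 children=['P', 'U', 'W', 'G'] left=[] right=['N'] parent=V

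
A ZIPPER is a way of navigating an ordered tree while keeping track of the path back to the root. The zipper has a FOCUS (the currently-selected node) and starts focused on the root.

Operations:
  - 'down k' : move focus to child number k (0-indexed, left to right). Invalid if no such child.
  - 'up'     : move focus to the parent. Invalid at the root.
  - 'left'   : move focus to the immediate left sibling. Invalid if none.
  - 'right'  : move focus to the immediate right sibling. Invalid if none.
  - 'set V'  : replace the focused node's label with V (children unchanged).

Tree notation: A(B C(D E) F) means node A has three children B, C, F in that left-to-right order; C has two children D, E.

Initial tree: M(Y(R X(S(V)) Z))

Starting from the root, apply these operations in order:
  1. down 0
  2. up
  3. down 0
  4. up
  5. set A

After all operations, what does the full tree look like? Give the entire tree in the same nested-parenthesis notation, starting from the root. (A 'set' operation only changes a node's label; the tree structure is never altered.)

Step 1 (down 0): focus=Y path=0 depth=1 children=['R', 'X', 'Z'] left=[] right=[] parent=M
Step 2 (up): focus=M path=root depth=0 children=['Y'] (at root)
Step 3 (down 0): focus=Y path=0 depth=1 children=['R', 'X', 'Z'] left=[] right=[] parent=M
Step 4 (up): focus=M path=root depth=0 children=['Y'] (at root)
Step 5 (set A): focus=A path=root depth=0 children=['Y'] (at root)

Answer: A(Y(R X(S(V)) Z))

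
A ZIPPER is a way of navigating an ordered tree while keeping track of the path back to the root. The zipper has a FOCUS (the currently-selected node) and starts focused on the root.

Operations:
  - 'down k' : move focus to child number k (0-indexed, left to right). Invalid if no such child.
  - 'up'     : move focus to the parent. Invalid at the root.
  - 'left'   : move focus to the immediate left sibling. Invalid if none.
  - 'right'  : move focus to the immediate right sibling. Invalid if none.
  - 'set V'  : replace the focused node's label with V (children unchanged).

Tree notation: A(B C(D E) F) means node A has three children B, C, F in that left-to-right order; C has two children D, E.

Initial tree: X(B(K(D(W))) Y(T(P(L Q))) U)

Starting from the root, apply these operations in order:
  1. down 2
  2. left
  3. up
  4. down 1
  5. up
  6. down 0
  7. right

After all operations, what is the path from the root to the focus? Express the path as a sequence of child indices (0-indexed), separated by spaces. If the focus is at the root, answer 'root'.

Answer: 1

Derivation:
Step 1 (down 2): focus=U path=2 depth=1 children=[] left=['B', 'Y'] right=[] parent=X
Step 2 (left): focus=Y path=1 depth=1 children=['T'] left=['B'] right=['U'] parent=X
Step 3 (up): focus=X path=root depth=0 children=['B', 'Y', 'U'] (at root)
Step 4 (down 1): focus=Y path=1 depth=1 children=['T'] left=['B'] right=['U'] parent=X
Step 5 (up): focus=X path=root depth=0 children=['B', 'Y', 'U'] (at root)
Step 6 (down 0): focus=B path=0 depth=1 children=['K'] left=[] right=['Y', 'U'] parent=X
Step 7 (right): focus=Y path=1 depth=1 children=['T'] left=['B'] right=['U'] parent=X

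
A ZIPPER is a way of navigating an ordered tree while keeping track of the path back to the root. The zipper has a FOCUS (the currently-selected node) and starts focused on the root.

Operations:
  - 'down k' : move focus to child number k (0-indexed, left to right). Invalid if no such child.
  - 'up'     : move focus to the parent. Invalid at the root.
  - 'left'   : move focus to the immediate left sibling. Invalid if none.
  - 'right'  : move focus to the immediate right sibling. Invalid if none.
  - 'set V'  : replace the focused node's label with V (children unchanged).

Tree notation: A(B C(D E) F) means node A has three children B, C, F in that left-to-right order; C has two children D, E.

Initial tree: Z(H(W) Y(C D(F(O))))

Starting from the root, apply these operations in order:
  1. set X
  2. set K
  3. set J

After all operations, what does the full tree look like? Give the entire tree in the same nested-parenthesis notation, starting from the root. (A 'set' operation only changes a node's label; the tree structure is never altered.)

Step 1 (set X): focus=X path=root depth=0 children=['H', 'Y'] (at root)
Step 2 (set K): focus=K path=root depth=0 children=['H', 'Y'] (at root)
Step 3 (set J): focus=J path=root depth=0 children=['H', 'Y'] (at root)

Answer: J(H(W) Y(C D(F(O))))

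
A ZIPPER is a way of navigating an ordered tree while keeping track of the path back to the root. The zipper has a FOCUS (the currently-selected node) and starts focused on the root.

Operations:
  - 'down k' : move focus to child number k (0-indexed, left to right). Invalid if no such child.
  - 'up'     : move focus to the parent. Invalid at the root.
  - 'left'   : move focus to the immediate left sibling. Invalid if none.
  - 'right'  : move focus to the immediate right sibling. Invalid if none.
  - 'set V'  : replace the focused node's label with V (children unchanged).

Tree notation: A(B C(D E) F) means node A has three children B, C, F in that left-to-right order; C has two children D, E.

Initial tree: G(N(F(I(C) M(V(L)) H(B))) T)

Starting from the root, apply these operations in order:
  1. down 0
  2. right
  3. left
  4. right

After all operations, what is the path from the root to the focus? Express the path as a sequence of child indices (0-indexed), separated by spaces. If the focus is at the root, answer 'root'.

Answer: 1

Derivation:
Step 1 (down 0): focus=N path=0 depth=1 children=['F'] left=[] right=['T'] parent=G
Step 2 (right): focus=T path=1 depth=1 children=[] left=['N'] right=[] parent=G
Step 3 (left): focus=N path=0 depth=1 children=['F'] left=[] right=['T'] parent=G
Step 4 (right): focus=T path=1 depth=1 children=[] left=['N'] right=[] parent=G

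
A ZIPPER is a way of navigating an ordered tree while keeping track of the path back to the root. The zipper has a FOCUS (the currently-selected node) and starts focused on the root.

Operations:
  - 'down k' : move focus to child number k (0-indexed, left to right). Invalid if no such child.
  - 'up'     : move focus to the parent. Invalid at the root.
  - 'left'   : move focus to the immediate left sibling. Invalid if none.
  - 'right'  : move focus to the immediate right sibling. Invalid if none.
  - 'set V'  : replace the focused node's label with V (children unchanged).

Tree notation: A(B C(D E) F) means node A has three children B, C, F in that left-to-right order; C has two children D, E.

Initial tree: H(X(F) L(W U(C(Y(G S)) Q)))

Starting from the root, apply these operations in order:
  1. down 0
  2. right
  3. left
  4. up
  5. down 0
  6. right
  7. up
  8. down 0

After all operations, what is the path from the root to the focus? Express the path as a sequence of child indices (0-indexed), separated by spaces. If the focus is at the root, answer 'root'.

Step 1 (down 0): focus=X path=0 depth=1 children=['F'] left=[] right=['L'] parent=H
Step 2 (right): focus=L path=1 depth=1 children=['W', 'U'] left=['X'] right=[] parent=H
Step 3 (left): focus=X path=0 depth=1 children=['F'] left=[] right=['L'] parent=H
Step 4 (up): focus=H path=root depth=0 children=['X', 'L'] (at root)
Step 5 (down 0): focus=X path=0 depth=1 children=['F'] left=[] right=['L'] parent=H
Step 6 (right): focus=L path=1 depth=1 children=['W', 'U'] left=['X'] right=[] parent=H
Step 7 (up): focus=H path=root depth=0 children=['X', 'L'] (at root)
Step 8 (down 0): focus=X path=0 depth=1 children=['F'] left=[] right=['L'] parent=H

Answer: 0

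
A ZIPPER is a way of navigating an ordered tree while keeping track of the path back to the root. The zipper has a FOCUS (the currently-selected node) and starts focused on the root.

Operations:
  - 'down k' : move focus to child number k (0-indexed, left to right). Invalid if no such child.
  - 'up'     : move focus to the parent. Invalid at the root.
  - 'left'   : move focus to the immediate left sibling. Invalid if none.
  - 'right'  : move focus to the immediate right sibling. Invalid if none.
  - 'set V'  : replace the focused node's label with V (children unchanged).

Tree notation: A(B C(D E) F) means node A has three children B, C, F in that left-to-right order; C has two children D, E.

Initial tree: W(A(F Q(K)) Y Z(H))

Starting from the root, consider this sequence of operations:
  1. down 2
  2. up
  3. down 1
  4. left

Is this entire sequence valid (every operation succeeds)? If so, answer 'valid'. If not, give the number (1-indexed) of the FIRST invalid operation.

Step 1 (down 2): focus=Z path=2 depth=1 children=['H'] left=['A', 'Y'] right=[] parent=W
Step 2 (up): focus=W path=root depth=0 children=['A', 'Y', 'Z'] (at root)
Step 3 (down 1): focus=Y path=1 depth=1 children=[] left=['A'] right=['Z'] parent=W
Step 4 (left): focus=A path=0 depth=1 children=['F', 'Q'] left=[] right=['Y', 'Z'] parent=W

Answer: valid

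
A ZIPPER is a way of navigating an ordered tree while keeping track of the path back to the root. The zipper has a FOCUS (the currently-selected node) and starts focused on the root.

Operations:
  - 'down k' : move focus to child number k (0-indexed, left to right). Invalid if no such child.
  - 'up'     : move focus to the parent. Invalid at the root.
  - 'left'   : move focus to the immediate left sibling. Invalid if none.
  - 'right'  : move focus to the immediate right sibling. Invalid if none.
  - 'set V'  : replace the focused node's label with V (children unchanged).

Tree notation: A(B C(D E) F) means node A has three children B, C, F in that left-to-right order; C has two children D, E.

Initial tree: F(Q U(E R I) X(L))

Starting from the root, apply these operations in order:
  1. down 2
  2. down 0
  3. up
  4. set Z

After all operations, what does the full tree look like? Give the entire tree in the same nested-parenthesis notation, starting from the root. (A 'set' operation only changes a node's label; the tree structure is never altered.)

Step 1 (down 2): focus=X path=2 depth=1 children=['L'] left=['Q', 'U'] right=[] parent=F
Step 2 (down 0): focus=L path=2/0 depth=2 children=[] left=[] right=[] parent=X
Step 3 (up): focus=X path=2 depth=1 children=['L'] left=['Q', 'U'] right=[] parent=F
Step 4 (set Z): focus=Z path=2 depth=1 children=['L'] left=['Q', 'U'] right=[] parent=F

Answer: F(Q U(E R I) Z(L))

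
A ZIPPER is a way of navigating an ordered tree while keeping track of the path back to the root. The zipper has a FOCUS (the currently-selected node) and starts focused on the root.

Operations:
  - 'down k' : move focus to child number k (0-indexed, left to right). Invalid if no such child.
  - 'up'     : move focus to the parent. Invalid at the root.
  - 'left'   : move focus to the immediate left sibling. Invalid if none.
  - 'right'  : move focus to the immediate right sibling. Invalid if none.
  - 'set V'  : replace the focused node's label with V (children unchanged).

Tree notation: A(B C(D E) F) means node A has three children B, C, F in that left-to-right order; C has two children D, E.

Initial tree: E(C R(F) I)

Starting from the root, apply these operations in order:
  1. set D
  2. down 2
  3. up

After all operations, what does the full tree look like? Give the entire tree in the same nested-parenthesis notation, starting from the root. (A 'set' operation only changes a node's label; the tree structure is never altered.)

Answer: D(C R(F) I)

Derivation:
Step 1 (set D): focus=D path=root depth=0 children=['C', 'R', 'I'] (at root)
Step 2 (down 2): focus=I path=2 depth=1 children=[] left=['C', 'R'] right=[] parent=D
Step 3 (up): focus=D path=root depth=0 children=['C', 'R', 'I'] (at root)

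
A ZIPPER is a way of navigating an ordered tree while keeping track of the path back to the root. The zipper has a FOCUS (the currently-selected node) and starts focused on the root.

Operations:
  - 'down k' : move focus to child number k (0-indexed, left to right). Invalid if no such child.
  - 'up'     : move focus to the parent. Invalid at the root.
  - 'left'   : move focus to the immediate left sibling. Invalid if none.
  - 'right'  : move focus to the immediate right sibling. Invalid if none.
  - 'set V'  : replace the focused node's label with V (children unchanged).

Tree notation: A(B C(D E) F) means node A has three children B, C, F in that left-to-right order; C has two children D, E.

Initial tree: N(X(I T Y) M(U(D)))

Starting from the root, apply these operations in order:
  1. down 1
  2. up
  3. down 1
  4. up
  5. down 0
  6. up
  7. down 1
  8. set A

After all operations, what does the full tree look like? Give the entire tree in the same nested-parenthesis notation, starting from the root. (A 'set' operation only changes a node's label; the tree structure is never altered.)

Answer: N(X(I T Y) A(U(D)))

Derivation:
Step 1 (down 1): focus=M path=1 depth=1 children=['U'] left=['X'] right=[] parent=N
Step 2 (up): focus=N path=root depth=0 children=['X', 'M'] (at root)
Step 3 (down 1): focus=M path=1 depth=1 children=['U'] left=['X'] right=[] parent=N
Step 4 (up): focus=N path=root depth=0 children=['X', 'M'] (at root)
Step 5 (down 0): focus=X path=0 depth=1 children=['I', 'T', 'Y'] left=[] right=['M'] parent=N
Step 6 (up): focus=N path=root depth=0 children=['X', 'M'] (at root)
Step 7 (down 1): focus=M path=1 depth=1 children=['U'] left=['X'] right=[] parent=N
Step 8 (set A): focus=A path=1 depth=1 children=['U'] left=['X'] right=[] parent=N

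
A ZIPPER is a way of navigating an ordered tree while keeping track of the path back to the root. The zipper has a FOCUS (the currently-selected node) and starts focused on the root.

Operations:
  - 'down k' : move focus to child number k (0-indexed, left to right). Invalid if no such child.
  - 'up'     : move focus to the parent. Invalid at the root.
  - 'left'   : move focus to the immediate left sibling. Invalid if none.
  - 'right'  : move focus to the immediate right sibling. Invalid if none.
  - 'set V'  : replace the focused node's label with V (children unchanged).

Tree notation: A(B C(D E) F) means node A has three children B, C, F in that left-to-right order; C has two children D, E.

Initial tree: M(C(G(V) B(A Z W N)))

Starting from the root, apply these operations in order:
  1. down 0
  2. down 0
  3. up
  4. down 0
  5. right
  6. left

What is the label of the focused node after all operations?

Step 1 (down 0): focus=C path=0 depth=1 children=['G', 'B'] left=[] right=[] parent=M
Step 2 (down 0): focus=G path=0/0 depth=2 children=['V'] left=[] right=['B'] parent=C
Step 3 (up): focus=C path=0 depth=1 children=['G', 'B'] left=[] right=[] parent=M
Step 4 (down 0): focus=G path=0/0 depth=2 children=['V'] left=[] right=['B'] parent=C
Step 5 (right): focus=B path=0/1 depth=2 children=['A', 'Z', 'W', 'N'] left=['G'] right=[] parent=C
Step 6 (left): focus=G path=0/0 depth=2 children=['V'] left=[] right=['B'] parent=C

Answer: G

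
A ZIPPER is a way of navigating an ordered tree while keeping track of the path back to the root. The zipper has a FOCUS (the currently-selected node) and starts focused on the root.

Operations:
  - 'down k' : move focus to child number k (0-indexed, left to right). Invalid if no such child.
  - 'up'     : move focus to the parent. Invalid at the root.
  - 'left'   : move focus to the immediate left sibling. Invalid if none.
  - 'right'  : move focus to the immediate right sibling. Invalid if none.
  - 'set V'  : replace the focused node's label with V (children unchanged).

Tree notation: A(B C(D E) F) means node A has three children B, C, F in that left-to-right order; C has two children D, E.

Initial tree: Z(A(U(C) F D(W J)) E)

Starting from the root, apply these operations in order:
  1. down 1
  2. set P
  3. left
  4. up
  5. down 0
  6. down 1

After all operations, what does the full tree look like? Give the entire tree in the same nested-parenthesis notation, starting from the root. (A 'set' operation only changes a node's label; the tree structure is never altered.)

Answer: Z(A(U(C) F D(W J)) P)

Derivation:
Step 1 (down 1): focus=E path=1 depth=1 children=[] left=['A'] right=[] parent=Z
Step 2 (set P): focus=P path=1 depth=1 children=[] left=['A'] right=[] parent=Z
Step 3 (left): focus=A path=0 depth=1 children=['U', 'F', 'D'] left=[] right=['P'] parent=Z
Step 4 (up): focus=Z path=root depth=0 children=['A', 'P'] (at root)
Step 5 (down 0): focus=A path=0 depth=1 children=['U', 'F', 'D'] left=[] right=['P'] parent=Z
Step 6 (down 1): focus=F path=0/1 depth=2 children=[] left=['U'] right=['D'] parent=A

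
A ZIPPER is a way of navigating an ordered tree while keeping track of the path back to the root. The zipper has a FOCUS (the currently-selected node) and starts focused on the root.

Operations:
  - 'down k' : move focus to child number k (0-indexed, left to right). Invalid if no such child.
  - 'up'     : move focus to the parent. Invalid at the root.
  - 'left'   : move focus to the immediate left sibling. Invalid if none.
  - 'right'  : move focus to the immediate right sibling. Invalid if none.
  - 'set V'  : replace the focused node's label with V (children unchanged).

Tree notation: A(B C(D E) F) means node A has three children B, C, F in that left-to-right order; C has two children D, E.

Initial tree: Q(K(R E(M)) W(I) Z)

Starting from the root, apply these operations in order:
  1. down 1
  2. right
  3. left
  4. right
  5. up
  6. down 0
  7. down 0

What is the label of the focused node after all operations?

Answer: R

Derivation:
Step 1 (down 1): focus=W path=1 depth=1 children=['I'] left=['K'] right=['Z'] parent=Q
Step 2 (right): focus=Z path=2 depth=1 children=[] left=['K', 'W'] right=[] parent=Q
Step 3 (left): focus=W path=1 depth=1 children=['I'] left=['K'] right=['Z'] parent=Q
Step 4 (right): focus=Z path=2 depth=1 children=[] left=['K', 'W'] right=[] parent=Q
Step 5 (up): focus=Q path=root depth=0 children=['K', 'W', 'Z'] (at root)
Step 6 (down 0): focus=K path=0 depth=1 children=['R', 'E'] left=[] right=['W', 'Z'] parent=Q
Step 7 (down 0): focus=R path=0/0 depth=2 children=[] left=[] right=['E'] parent=K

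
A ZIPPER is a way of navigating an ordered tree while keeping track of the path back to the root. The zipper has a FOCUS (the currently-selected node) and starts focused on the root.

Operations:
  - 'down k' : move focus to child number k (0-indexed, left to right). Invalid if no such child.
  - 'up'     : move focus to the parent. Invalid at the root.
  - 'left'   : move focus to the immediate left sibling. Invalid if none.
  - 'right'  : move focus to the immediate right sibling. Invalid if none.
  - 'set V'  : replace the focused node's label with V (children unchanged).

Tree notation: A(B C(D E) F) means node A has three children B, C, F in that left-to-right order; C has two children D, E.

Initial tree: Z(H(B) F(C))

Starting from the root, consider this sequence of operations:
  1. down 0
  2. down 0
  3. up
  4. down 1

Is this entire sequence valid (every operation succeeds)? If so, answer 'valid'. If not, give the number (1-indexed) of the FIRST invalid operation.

Answer: 4

Derivation:
Step 1 (down 0): focus=H path=0 depth=1 children=['B'] left=[] right=['F'] parent=Z
Step 2 (down 0): focus=B path=0/0 depth=2 children=[] left=[] right=[] parent=H
Step 3 (up): focus=H path=0 depth=1 children=['B'] left=[] right=['F'] parent=Z
Step 4 (down 1): INVALID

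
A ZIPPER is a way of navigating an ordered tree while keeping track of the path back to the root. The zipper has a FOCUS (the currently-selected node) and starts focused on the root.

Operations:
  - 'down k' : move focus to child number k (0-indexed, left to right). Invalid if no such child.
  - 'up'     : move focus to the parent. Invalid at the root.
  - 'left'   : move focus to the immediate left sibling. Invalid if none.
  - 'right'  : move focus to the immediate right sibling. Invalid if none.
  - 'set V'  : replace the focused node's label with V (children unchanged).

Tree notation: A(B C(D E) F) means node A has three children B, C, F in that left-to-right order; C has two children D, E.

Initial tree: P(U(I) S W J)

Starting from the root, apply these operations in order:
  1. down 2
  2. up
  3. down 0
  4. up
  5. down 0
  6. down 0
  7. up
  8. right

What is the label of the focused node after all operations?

Answer: S

Derivation:
Step 1 (down 2): focus=W path=2 depth=1 children=[] left=['U', 'S'] right=['J'] parent=P
Step 2 (up): focus=P path=root depth=0 children=['U', 'S', 'W', 'J'] (at root)
Step 3 (down 0): focus=U path=0 depth=1 children=['I'] left=[] right=['S', 'W', 'J'] parent=P
Step 4 (up): focus=P path=root depth=0 children=['U', 'S', 'W', 'J'] (at root)
Step 5 (down 0): focus=U path=0 depth=1 children=['I'] left=[] right=['S', 'W', 'J'] parent=P
Step 6 (down 0): focus=I path=0/0 depth=2 children=[] left=[] right=[] parent=U
Step 7 (up): focus=U path=0 depth=1 children=['I'] left=[] right=['S', 'W', 'J'] parent=P
Step 8 (right): focus=S path=1 depth=1 children=[] left=['U'] right=['W', 'J'] parent=P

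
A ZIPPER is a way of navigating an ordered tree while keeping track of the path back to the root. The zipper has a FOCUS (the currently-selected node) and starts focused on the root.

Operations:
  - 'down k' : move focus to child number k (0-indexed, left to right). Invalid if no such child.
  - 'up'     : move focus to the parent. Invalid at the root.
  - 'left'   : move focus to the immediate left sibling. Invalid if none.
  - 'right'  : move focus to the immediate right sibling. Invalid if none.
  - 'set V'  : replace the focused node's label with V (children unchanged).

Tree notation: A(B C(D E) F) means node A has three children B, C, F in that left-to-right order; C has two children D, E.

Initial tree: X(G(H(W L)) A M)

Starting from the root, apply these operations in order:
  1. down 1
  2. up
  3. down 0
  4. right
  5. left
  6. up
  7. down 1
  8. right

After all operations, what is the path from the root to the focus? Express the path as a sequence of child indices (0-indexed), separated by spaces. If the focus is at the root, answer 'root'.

Answer: 2

Derivation:
Step 1 (down 1): focus=A path=1 depth=1 children=[] left=['G'] right=['M'] parent=X
Step 2 (up): focus=X path=root depth=0 children=['G', 'A', 'M'] (at root)
Step 3 (down 0): focus=G path=0 depth=1 children=['H'] left=[] right=['A', 'M'] parent=X
Step 4 (right): focus=A path=1 depth=1 children=[] left=['G'] right=['M'] parent=X
Step 5 (left): focus=G path=0 depth=1 children=['H'] left=[] right=['A', 'M'] parent=X
Step 6 (up): focus=X path=root depth=0 children=['G', 'A', 'M'] (at root)
Step 7 (down 1): focus=A path=1 depth=1 children=[] left=['G'] right=['M'] parent=X
Step 8 (right): focus=M path=2 depth=1 children=[] left=['G', 'A'] right=[] parent=X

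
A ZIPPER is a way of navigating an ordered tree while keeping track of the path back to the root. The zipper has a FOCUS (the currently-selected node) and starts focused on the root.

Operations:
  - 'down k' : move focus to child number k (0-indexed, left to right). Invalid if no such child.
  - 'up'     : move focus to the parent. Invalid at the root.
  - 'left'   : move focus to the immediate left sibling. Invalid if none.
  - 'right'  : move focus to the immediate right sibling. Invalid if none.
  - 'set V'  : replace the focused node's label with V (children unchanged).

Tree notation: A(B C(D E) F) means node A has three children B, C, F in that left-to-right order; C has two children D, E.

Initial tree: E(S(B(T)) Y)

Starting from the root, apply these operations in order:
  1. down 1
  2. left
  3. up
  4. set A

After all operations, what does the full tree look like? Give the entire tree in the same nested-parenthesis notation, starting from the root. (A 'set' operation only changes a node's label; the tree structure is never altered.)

Step 1 (down 1): focus=Y path=1 depth=1 children=[] left=['S'] right=[] parent=E
Step 2 (left): focus=S path=0 depth=1 children=['B'] left=[] right=['Y'] parent=E
Step 3 (up): focus=E path=root depth=0 children=['S', 'Y'] (at root)
Step 4 (set A): focus=A path=root depth=0 children=['S', 'Y'] (at root)

Answer: A(S(B(T)) Y)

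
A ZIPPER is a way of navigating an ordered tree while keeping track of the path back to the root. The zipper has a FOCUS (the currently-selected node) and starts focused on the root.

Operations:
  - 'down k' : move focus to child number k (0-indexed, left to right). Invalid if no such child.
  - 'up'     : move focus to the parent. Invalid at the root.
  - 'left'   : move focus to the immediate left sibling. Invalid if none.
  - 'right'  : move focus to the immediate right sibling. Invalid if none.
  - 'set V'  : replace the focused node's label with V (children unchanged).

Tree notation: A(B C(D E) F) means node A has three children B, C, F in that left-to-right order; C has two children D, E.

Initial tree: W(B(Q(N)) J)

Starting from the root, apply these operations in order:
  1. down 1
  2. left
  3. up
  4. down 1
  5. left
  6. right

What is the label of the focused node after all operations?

Step 1 (down 1): focus=J path=1 depth=1 children=[] left=['B'] right=[] parent=W
Step 2 (left): focus=B path=0 depth=1 children=['Q'] left=[] right=['J'] parent=W
Step 3 (up): focus=W path=root depth=0 children=['B', 'J'] (at root)
Step 4 (down 1): focus=J path=1 depth=1 children=[] left=['B'] right=[] parent=W
Step 5 (left): focus=B path=0 depth=1 children=['Q'] left=[] right=['J'] parent=W
Step 6 (right): focus=J path=1 depth=1 children=[] left=['B'] right=[] parent=W

Answer: J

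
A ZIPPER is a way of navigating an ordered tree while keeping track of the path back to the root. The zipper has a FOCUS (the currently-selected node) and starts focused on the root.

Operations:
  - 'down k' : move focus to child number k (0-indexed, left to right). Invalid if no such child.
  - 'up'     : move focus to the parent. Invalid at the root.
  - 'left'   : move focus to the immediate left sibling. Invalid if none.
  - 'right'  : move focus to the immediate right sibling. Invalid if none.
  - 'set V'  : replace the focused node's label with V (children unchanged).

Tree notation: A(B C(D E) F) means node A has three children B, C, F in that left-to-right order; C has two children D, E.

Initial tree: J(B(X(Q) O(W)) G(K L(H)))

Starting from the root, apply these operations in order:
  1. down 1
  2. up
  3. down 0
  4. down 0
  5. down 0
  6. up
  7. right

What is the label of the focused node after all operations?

Answer: O

Derivation:
Step 1 (down 1): focus=G path=1 depth=1 children=['K', 'L'] left=['B'] right=[] parent=J
Step 2 (up): focus=J path=root depth=0 children=['B', 'G'] (at root)
Step 3 (down 0): focus=B path=0 depth=1 children=['X', 'O'] left=[] right=['G'] parent=J
Step 4 (down 0): focus=X path=0/0 depth=2 children=['Q'] left=[] right=['O'] parent=B
Step 5 (down 0): focus=Q path=0/0/0 depth=3 children=[] left=[] right=[] parent=X
Step 6 (up): focus=X path=0/0 depth=2 children=['Q'] left=[] right=['O'] parent=B
Step 7 (right): focus=O path=0/1 depth=2 children=['W'] left=['X'] right=[] parent=B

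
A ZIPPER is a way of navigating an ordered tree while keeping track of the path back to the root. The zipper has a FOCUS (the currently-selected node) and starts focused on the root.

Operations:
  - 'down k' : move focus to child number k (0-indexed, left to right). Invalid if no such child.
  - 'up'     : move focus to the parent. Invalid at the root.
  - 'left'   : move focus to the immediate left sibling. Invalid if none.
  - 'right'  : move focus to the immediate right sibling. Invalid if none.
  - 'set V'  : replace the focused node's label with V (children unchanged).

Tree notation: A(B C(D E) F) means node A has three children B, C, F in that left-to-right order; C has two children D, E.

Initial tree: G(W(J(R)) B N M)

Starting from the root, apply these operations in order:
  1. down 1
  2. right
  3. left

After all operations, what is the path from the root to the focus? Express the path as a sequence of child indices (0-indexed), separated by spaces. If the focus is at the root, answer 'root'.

Answer: 1

Derivation:
Step 1 (down 1): focus=B path=1 depth=1 children=[] left=['W'] right=['N', 'M'] parent=G
Step 2 (right): focus=N path=2 depth=1 children=[] left=['W', 'B'] right=['M'] parent=G
Step 3 (left): focus=B path=1 depth=1 children=[] left=['W'] right=['N', 'M'] parent=G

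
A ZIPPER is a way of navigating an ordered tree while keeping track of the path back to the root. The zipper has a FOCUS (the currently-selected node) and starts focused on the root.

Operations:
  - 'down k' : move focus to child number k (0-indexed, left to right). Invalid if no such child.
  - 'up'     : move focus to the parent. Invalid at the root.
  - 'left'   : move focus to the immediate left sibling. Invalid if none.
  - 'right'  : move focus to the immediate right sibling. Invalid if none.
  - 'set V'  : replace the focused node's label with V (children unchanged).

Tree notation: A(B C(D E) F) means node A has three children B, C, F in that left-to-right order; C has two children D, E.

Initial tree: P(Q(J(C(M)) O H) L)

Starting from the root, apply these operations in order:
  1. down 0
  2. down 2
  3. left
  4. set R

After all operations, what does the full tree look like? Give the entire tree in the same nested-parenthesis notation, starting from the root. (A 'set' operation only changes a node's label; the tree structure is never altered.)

Step 1 (down 0): focus=Q path=0 depth=1 children=['J', 'O', 'H'] left=[] right=['L'] parent=P
Step 2 (down 2): focus=H path=0/2 depth=2 children=[] left=['J', 'O'] right=[] parent=Q
Step 3 (left): focus=O path=0/1 depth=2 children=[] left=['J'] right=['H'] parent=Q
Step 4 (set R): focus=R path=0/1 depth=2 children=[] left=['J'] right=['H'] parent=Q

Answer: P(Q(J(C(M)) R H) L)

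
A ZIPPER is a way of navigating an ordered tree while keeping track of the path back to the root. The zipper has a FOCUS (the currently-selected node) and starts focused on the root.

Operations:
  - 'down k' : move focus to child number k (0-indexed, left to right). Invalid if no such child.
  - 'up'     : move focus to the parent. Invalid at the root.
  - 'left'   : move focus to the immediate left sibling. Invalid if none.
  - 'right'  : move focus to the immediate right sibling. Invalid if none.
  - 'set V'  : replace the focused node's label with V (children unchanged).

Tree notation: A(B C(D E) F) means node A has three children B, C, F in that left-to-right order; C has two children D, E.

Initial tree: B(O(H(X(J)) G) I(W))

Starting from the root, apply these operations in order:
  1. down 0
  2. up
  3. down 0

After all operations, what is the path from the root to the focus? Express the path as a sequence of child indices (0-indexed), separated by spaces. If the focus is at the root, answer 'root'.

Answer: 0

Derivation:
Step 1 (down 0): focus=O path=0 depth=1 children=['H', 'G'] left=[] right=['I'] parent=B
Step 2 (up): focus=B path=root depth=0 children=['O', 'I'] (at root)
Step 3 (down 0): focus=O path=0 depth=1 children=['H', 'G'] left=[] right=['I'] parent=B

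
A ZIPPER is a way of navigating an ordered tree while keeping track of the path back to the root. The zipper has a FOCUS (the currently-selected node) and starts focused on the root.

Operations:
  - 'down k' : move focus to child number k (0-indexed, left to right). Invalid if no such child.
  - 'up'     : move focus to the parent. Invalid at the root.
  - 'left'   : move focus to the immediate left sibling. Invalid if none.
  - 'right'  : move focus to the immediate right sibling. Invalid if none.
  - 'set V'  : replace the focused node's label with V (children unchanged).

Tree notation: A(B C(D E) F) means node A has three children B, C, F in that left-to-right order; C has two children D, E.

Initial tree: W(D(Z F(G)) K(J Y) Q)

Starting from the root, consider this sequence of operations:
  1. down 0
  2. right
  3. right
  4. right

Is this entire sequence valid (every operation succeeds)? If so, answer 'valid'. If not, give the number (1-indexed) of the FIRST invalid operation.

Answer: 4

Derivation:
Step 1 (down 0): focus=D path=0 depth=1 children=['Z', 'F'] left=[] right=['K', 'Q'] parent=W
Step 2 (right): focus=K path=1 depth=1 children=['J', 'Y'] left=['D'] right=['Q'] parent=W
Step 3 (right): focus=Q path=2 depth=1 children=[] left=['D', 'K'] right=[] parent=W
Step 4 (right): INVALID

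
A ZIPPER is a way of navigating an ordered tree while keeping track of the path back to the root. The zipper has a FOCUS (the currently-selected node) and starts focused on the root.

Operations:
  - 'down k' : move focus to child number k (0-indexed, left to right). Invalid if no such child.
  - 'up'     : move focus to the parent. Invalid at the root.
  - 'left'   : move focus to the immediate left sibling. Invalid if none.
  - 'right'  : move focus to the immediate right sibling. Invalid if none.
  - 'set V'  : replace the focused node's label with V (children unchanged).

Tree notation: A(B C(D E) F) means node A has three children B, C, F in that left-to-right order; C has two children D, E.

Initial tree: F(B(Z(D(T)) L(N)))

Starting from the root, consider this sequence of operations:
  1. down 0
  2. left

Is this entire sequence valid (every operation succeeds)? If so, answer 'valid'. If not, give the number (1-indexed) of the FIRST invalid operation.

Step 1 (down 0): focus=B path=0 depth=1 children=['Z', 'L'] left=[] right=[] parent=F
Step 2 (left): INVALID

Answer: 2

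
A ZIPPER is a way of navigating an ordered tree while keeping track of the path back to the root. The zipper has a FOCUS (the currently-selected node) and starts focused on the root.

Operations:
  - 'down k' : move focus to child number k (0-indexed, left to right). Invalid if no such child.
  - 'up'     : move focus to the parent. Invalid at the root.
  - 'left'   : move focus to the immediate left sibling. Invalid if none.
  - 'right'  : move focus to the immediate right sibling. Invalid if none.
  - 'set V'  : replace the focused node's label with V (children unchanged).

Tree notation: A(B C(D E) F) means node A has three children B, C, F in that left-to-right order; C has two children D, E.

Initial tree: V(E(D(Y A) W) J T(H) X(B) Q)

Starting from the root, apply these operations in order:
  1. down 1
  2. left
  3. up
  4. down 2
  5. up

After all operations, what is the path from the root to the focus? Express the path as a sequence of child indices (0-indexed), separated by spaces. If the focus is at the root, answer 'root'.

Step 1 (down 1): focus=J path=1 depth=1 children=[] left=['E'] right=['T', 'X', 'Q'] parent=V
Step 2 (left): focus=E path=0 depth=1 children=['D', 'W'] left=[] right=['J', 'T', 'X', 'Q'] parent=V
Step 3 (up): focus=V path=root depth=0 children=['E', 'J', 'T', 'X', 'Q'] (at root)
Step 4 (down 2): focus=T path=2 depth=1 children=['H'] left=['E', 'J'] right=['X', 'Q'] parent=V
Step 5 (up): focus=V path=root depth=0 children=['E', 'J', 'T', 'X', 'Q'] (at root)

Answer: root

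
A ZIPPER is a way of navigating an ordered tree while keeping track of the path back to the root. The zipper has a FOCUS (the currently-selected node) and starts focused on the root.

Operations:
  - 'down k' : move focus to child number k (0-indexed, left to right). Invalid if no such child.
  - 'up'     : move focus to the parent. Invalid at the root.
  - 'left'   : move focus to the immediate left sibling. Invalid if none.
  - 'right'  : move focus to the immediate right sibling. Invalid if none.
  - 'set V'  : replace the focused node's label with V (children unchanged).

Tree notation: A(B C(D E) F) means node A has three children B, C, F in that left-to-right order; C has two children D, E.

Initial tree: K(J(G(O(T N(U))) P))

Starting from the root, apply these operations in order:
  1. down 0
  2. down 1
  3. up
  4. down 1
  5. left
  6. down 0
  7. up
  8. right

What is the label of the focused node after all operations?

Step 1 (down 0): focus=J path=0 depth=1 children=['G', 'P'] left=[] right=[] parent=K
Step 2 (down 1): focus=P path=0/1 depth=2 children=[] left=['G'] right=[] parent=J
Step 3 (up): focus=J path=0 depth=1 children=['G', 'P'] left=[] right=[] parent=K
Step 4 (down 1): focus=P path=0/1 depth=2 children=[] left=['G'] right=[] parent=J
Step 5 (left): focus=G path=0/0 depth=2 children=['O'] left=[] right=['P'] parent=J
Step 6 (down 0): focus=O path=0/0/0 depth=3 children=['T', 'N'] left=[] right=[] parent=G
Step 7 (up): focus=G path=0/0 depth=2 children=['O'] left=[] right=['P'] parent=J
Step 8 (right): focus=P path=0/1 depth=2 children=[] left=['G'] right=[] parent=J

Answer: P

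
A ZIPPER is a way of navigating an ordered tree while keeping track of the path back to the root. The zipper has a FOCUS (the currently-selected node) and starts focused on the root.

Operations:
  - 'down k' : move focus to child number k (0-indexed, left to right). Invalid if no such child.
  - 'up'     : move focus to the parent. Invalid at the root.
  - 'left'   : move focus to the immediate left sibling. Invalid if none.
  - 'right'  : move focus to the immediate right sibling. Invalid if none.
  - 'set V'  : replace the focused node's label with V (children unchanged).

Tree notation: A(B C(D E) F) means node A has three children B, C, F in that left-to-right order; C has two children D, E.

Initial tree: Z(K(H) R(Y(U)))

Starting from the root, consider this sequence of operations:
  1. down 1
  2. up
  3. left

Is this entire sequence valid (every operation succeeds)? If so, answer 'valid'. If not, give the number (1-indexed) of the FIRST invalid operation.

Step 1 (down 1): focus=R path=1 depth=1 children=['Y'] left=['K'] right=[] parent=Z
Step 2 (up): focus=Z path=root depth=0 children=['K', 'R'] (at root)
Step 3 (left): INVALID

Answer: 3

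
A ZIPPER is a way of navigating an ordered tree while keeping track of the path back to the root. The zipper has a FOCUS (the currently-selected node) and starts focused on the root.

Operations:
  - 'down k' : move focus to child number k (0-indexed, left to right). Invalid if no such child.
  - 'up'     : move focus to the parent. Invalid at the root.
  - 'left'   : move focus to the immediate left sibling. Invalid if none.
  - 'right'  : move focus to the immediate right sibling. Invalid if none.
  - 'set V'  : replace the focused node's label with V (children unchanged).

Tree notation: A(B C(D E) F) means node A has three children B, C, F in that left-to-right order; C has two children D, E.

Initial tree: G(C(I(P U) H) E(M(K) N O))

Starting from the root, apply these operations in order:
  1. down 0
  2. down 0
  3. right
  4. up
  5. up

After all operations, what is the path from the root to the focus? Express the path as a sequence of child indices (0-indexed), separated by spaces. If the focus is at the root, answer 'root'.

Step 1 (down 0): focus=C path=0 depth=1 children=['I', 'H'] left=[] right=['E'] parent=G
Step 2 (down 0): focus=I path=0/0 depth=2 children=['P', 'U'] left=[] right=['H'] parent=C
Step 3 (right): focus=H path=0/1 depth=2 children=[] left=['I'] right=[] parent=C
Step 4 (up): focus=C path=0 depth=1 children=['I', 'H'] left=[] right=['E'] parent=G
Step 5 (up): focus=G path=root depth=0 children=['C', 'E'] (at root)

Answer: root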